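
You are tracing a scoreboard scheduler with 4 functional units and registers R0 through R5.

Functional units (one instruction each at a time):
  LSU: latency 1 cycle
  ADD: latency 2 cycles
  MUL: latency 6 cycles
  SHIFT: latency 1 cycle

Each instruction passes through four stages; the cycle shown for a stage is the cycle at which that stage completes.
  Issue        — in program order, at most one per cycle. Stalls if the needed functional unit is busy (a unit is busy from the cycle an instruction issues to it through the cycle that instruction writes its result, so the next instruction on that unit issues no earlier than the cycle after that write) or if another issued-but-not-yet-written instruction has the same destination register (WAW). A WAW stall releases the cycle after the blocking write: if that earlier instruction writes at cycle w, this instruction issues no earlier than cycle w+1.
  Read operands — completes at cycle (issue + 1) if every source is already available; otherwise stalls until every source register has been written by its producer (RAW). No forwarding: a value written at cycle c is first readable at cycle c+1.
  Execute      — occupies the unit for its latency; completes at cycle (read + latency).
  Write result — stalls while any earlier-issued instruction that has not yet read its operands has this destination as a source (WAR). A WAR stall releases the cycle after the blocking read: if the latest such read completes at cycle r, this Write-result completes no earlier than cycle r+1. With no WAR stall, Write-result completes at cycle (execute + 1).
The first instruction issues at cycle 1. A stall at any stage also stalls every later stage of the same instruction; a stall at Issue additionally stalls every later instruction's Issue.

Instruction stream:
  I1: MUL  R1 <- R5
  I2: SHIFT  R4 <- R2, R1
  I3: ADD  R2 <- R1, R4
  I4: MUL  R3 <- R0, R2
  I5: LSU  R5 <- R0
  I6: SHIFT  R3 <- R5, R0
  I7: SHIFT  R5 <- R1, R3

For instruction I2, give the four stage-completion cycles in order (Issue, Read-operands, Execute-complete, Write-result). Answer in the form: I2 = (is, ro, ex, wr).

I1  is:1  ro:2  ex:8  wr:9
I2  is:2  ro:10  ex:11  wr:12  — RAW R1: wait I1 write@9
I3  is:3  ro:13  ex:15  wr:16  — RAW R4: wait I2 write@12
I4  is:10  ro:17  ex:23  wr:24  — struct: MUL busy until I1 writes@9, RAW R2: wait I3 write@16
I5  is:11  ro:12  ex:13  wr:14
I6  is:25  ro:26  ex:27  wr:28  — WAW R3: wait I4 write@24
I7  is:29  ro:30  ex:31  wr:32  — struct: SHIFT busy until I6 writes@28

I2 = (2, 10, 11, 12)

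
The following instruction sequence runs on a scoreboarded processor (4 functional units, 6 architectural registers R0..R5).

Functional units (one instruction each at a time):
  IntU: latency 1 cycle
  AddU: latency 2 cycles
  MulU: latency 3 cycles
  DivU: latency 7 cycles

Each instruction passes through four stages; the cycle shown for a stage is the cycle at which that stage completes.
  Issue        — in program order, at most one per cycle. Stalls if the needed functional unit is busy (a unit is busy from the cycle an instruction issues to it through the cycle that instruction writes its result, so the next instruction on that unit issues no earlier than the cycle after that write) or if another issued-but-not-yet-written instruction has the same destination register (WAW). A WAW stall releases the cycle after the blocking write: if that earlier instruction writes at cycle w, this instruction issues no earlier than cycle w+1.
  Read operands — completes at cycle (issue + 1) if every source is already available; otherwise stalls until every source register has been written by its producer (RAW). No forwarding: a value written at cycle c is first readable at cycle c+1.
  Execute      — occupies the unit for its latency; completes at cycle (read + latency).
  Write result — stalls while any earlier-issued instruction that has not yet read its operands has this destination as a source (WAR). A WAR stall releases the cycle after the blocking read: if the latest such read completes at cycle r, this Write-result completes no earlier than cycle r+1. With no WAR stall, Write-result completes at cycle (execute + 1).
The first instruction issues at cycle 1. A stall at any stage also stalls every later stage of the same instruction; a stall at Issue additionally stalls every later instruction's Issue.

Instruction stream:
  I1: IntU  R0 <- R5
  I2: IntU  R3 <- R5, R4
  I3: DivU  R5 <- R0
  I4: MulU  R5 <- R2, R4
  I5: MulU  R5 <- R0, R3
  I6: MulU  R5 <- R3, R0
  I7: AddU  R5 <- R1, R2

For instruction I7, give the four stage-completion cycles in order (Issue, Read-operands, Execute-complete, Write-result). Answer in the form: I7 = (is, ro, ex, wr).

[1] issue I1 (IntU)
[2] I1 read-ops
[3] I1 finished on IntU
[4] I1→R0
[5] issue I2 (IntU)
[6] I2 read-ops; issue I3 (DivU)
[7] I2 finished on IntU; I3 read-ops
[8] I2→R3
[14] I3 finished on DivU
[15] I3→R5
[16] issue I4 (MulU)
[17] I4 read-ops
[20] I4 finished on MulU
[21] I4→R5
[22] issue I5 (MulU)
[23] I5 read-ops
[26] I5 finished on MulU
[27] I5→R5
[28] issue I6 (MulU)
[29] I6 read-ops
[32] I6 finished on MulU
[33] I6→R5
[34] issue I7 (AddU)
[35] I7 read-ops
[37] I7 finished on AddU
[38] I7→R5

I7 = (34, 35, 37, 38)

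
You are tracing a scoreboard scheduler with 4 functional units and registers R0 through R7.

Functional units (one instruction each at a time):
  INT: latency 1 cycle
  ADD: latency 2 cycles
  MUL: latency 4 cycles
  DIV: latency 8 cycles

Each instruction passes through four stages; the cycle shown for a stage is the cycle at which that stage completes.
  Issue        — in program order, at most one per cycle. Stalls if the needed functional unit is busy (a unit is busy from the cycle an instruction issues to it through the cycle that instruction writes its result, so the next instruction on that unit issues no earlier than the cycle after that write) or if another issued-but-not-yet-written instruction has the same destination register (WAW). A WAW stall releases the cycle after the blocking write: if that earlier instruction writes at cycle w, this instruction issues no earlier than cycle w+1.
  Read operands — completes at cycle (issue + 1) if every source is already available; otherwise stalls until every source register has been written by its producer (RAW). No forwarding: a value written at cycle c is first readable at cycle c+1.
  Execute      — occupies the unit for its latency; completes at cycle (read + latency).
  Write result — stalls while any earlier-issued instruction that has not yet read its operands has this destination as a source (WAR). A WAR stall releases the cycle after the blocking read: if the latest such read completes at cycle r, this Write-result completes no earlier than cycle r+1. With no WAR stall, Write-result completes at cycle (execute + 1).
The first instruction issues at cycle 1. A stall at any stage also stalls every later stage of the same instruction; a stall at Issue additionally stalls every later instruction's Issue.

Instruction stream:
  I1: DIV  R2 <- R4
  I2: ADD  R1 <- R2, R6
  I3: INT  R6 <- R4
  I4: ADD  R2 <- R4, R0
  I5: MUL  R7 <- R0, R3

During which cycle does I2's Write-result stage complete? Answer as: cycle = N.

I1: IS=1 RO=2 EX=10 WR=11
I2: IS=2 RO=12 EX=14 WR=15  [RAW R2: wait I1 write@11]
I3: IS=3 RO=4 EX=5 WR=13  [WAR R6: wait I2 read@12]
I4: IS=16 RO=17 EX=19 WR=20  [struct: ADD busy until I2 writes@15]
I5: IS=17 RO=18 EX=22 WR=23

cycle = 15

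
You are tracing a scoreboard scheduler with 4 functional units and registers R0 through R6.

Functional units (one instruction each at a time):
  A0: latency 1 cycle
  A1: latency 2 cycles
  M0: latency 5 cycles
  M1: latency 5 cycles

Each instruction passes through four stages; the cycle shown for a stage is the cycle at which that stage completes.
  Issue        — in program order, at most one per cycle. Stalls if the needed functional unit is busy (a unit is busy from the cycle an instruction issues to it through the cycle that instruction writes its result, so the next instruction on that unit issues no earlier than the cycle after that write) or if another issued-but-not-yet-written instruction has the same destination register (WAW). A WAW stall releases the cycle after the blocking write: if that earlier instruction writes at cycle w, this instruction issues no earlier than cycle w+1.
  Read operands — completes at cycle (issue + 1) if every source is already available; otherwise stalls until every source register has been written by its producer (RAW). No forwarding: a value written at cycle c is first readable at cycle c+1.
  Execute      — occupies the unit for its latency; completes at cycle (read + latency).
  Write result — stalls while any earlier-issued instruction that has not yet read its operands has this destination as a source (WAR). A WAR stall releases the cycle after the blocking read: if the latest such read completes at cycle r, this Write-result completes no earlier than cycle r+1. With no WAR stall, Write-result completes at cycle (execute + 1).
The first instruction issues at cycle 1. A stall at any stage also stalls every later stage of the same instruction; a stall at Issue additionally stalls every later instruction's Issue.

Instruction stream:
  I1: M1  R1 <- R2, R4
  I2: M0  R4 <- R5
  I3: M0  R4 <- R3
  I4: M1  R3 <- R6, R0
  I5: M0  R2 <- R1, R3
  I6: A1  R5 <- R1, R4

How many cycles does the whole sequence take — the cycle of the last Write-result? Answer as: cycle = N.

I1: IS=1 RO=2 EX=7 WR=8
I2: IS=2 RO=3 EX=8 WR=9
I3: IS=10 RO=11 EX=16 WR=17  [struct: M0 busy until I2 writes@9]
I4: IS=11 RO=12 EX=17 WR=18
I5: IS=18 RO=19 EX=24 WR=25  [struct: M0 busy until I3 writes@17]
I6: IS=19 RO=20 EX=22 WR=23

cycle = 25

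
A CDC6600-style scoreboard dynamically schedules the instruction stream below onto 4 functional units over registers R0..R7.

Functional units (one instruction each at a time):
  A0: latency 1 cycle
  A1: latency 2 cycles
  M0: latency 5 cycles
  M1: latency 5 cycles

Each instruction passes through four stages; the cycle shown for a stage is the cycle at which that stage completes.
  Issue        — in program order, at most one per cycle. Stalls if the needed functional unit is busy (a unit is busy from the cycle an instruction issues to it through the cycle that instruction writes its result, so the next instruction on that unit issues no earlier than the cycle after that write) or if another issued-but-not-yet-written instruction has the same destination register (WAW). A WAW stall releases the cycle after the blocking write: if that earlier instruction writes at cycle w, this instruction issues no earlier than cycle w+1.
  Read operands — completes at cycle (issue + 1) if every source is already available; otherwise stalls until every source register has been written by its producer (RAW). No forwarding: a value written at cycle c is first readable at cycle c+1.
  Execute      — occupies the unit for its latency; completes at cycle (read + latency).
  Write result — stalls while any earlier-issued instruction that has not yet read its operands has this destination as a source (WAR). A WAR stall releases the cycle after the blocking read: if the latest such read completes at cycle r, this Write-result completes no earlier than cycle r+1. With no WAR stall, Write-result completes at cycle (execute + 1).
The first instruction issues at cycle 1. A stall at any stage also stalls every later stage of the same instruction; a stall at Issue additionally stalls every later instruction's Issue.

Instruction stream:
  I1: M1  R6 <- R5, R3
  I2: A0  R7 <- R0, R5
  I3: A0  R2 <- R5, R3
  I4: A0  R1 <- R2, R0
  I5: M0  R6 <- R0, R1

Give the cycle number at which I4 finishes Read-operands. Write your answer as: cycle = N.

cycle = 11

  I1 | 1 | 2 | 7 | 8
  I2 | 2 | 3 | 4 | 5
  I3 | 6 | 7 | 8 | 9   struct: A0 busy until I2 writes@5
  I4 | 10 | 11 | 12 | 13   struct: A0 busy until I3 writes@9
  I5 | 11 | 14 | 19 | 20   RAW R1: wait I4 write@13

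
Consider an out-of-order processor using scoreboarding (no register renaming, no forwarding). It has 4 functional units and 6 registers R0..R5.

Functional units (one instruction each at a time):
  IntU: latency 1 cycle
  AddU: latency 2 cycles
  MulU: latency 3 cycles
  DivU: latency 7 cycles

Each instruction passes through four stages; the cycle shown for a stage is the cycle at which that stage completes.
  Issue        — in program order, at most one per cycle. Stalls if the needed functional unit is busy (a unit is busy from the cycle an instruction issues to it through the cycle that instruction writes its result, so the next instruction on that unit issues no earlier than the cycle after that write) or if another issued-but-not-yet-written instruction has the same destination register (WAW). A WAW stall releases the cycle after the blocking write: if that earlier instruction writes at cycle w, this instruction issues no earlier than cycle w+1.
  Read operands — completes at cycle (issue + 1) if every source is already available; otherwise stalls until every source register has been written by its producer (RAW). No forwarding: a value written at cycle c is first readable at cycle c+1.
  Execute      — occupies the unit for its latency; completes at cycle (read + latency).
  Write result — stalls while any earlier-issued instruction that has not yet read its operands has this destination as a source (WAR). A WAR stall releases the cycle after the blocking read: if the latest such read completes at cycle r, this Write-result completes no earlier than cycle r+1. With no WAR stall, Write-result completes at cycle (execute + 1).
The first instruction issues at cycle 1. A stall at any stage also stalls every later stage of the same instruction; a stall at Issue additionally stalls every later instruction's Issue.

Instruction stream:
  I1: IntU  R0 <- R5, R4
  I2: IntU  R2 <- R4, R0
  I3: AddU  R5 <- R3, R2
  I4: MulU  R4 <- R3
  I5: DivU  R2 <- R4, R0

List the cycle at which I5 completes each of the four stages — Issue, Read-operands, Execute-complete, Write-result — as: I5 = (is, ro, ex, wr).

I5 = (9, 13, 20, 21)

t=1  I1→IntU
t=2  I1 RO
t=3  I1 EX
t=4  I1 WR R0
t=5  I2→IntU
t=6  I2 RO · I3→AddU
t=7  I2 EX · I4→MulU
t=8  I2 WR R2 · I4 RO
t=9  I3 RO · I5→DivU
t=11  I3 EX · I4 EX
t=12  I3 WR R5 · I4 WR R4
t=13  I5 RO
t=20  I5 EX
t=21  I5 WR R2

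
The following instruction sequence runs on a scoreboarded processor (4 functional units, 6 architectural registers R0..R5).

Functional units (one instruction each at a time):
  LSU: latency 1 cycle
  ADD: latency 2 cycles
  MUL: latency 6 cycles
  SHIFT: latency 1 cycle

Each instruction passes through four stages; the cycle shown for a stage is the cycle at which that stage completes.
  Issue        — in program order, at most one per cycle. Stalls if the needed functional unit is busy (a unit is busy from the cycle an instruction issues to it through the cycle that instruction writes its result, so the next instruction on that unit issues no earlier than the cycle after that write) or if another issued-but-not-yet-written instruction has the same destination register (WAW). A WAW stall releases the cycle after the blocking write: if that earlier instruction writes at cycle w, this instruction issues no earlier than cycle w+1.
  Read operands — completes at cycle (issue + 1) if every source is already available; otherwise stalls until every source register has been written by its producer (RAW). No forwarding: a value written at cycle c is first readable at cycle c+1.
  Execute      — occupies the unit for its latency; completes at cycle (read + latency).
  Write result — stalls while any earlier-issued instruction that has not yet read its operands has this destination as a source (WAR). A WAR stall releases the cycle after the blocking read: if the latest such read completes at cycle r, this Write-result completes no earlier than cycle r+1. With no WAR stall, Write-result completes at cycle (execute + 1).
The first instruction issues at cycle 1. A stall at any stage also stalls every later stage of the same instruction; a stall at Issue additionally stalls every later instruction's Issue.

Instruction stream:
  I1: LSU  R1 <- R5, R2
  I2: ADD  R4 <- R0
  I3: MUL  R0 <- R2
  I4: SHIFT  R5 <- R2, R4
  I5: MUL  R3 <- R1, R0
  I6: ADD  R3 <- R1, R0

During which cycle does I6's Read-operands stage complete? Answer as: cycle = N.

cycle = 22

I1: IS=1 RO=2 EX=3 WR=4
I2: IS=2 RO=3 EX=5 WR=6
I3: IS=3 RO=4 EX=10 WR=11
I4: IS=4 RO=7 EX=8 WR=9  [RAW R4: wait I2 write@6]
I5: IS=12 RO=13 EX=19 WR=20  [struct: MUL busy until I3 writes@11]
I6: IS=21 RO=22 EX=24 WR=25  [WAW R3: wait I5 write@20]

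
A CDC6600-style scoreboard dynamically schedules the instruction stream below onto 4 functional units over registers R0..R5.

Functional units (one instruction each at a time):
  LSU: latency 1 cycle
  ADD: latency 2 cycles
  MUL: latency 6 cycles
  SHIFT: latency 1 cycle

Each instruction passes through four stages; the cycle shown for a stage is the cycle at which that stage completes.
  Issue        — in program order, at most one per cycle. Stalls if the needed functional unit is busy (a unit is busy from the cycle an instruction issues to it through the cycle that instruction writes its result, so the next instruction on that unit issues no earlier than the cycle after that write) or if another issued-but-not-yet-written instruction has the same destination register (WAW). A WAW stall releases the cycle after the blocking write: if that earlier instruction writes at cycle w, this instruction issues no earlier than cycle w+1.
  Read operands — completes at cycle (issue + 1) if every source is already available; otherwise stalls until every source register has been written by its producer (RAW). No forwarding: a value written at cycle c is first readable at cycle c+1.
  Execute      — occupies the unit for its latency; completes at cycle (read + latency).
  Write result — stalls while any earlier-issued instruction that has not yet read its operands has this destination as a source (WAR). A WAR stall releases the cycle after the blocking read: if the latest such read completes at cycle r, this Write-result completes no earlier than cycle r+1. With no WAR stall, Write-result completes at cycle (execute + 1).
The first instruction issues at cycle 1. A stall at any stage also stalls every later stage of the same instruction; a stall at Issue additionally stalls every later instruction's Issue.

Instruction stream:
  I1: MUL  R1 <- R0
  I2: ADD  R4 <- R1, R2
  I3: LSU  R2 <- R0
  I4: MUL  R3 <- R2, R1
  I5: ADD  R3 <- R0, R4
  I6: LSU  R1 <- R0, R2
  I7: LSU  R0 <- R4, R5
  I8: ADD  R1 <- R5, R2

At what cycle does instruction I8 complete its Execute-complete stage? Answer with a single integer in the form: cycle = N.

1) issue 1, read 2, done 8, write 9
2) issue 2, read 10, done 12, write 13  <RAW R1: wait I1 write@9>
3) issue 3, read 4, done 5, write 11  <WAR R2: wait I2 read@10>
4) issue 10, read 12, done 18, write 19  <struct: MUL busy until I1 writes@9 / RAW R2: wait I3 write@11>
5) issue 20, read 21, done 23, write 24  <WAW R3: wait I4 write@19>
6) issue 21, read 22, done 23, write 24
7) issue 25, read 26, done 27, write 28  <struct: LSU busy until I6 writes@24>
8) issue 26, read 27, done 29, write 30

cycle = 29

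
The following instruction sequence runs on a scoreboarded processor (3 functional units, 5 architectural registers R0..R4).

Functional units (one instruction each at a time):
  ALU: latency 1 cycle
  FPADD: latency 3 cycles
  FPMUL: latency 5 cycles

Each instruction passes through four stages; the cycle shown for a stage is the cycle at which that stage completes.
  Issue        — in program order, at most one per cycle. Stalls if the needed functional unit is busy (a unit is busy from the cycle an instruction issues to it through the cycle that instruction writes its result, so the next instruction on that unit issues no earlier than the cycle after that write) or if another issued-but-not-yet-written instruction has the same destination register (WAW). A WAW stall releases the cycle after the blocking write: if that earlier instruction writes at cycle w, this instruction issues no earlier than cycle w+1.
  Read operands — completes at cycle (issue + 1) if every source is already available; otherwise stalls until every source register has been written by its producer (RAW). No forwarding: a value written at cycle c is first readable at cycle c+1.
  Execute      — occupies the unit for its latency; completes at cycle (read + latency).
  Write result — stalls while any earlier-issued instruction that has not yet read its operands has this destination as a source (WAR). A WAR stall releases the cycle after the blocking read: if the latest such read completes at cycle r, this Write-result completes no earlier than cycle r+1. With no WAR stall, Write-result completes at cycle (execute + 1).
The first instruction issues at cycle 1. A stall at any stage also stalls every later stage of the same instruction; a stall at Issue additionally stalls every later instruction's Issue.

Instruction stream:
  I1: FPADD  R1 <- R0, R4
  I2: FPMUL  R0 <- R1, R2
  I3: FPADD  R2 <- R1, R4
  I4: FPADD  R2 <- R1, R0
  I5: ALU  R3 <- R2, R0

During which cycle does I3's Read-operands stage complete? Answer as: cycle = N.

I1: IS=1 RO=2 EX=5 WR=6
I2: IS=2 RO=7 EX=12 WR=13  [RAW R1: wait I1 write@6]
I3: IS=7 RO=8 EX=11 WR=12  [struct: FPADD busy until I1 writes@6]
I4: IS=13 RO=14 EX=17 WR=18  [struct: FPADD busy until I3 writes@12]
I5: IS=14 RO=19 EX=20 WR=21  [RAW R2: wait I4 write@18]

cycle = 8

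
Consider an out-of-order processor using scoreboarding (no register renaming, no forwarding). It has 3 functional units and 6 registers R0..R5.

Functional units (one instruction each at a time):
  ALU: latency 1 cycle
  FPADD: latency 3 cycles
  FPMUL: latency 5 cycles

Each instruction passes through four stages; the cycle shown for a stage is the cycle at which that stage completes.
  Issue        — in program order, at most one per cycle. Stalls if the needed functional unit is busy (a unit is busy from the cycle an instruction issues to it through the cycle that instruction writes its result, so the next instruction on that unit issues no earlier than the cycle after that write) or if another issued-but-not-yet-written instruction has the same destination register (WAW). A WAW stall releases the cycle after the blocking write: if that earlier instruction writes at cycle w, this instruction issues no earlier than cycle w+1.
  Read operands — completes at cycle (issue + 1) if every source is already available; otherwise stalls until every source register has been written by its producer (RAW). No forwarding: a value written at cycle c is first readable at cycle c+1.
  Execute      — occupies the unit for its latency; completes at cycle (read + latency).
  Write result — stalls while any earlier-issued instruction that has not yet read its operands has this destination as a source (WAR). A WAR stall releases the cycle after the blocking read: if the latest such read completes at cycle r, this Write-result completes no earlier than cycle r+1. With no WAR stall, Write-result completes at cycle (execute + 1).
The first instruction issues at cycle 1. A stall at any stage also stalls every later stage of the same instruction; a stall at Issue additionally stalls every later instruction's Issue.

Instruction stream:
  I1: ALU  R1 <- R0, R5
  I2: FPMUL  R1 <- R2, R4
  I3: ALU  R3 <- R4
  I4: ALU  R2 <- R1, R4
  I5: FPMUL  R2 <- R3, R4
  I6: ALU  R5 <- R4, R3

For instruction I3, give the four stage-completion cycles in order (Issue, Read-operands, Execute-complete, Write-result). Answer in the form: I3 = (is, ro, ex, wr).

c1: I1 dispatched to ALU
c2: I1 operands ready
c3: I1 complete
c4: R1←I1
c5: I2 dispatched to FPMUL
c6: I2 operands ready | I3 dispatched to ALU
c7: I3 operands ready
c8: I3 complete
c9: R3←I3
c10: I4 dispatched to ALU
c11: I2 complete
c12: R1←I2
c13: I4 operands ready
c14: I4 complete
c15: R2←I4
c16: I5 dispatched to FPMUL
c17: I5 operands ready | I6 dispatched to ALU
c18: I6 operands ready
c19: I6 complete
c20: R5←I6
c22: I5 complete
c23: R2←I5

I3 = (6, 7, 8, 9)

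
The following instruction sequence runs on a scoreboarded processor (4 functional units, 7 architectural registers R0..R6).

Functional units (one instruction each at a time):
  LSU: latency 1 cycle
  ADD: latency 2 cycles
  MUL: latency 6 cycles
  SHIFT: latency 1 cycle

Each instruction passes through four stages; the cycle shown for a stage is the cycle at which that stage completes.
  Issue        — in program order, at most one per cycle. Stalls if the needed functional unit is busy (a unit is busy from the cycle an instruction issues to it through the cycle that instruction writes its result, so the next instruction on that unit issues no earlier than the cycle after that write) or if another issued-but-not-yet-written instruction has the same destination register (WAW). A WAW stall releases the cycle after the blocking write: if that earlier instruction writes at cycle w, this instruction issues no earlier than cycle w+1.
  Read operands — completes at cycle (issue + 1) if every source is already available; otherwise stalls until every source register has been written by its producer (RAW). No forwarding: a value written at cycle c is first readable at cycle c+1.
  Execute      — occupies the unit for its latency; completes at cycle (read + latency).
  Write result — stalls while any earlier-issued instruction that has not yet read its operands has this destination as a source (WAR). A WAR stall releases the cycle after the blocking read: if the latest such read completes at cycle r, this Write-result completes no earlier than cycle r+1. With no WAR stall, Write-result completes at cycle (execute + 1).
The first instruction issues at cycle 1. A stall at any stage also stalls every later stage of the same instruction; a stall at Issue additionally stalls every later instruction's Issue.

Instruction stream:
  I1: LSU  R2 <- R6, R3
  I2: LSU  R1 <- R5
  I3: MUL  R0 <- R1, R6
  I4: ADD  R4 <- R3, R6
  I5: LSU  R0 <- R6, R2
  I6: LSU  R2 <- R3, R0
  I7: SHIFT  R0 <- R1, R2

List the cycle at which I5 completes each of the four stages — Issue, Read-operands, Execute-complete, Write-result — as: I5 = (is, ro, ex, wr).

I1 -> (1, 2, 3, 4)
I2 -> (5, 6, 7, 8)  // struct: LSU busy until I1 writes@4
I3 -> (6, 9, 15, 16)  // RAW R1: wait I2 write@8
I4 -> (7, 8, 10, 11)
I5 -> (17, 18, 19, 20)  // WAW R0: wait I3 write@16
I6 -> (21, 22, 23, 24)  // struct: LSU busy until I5 writes@20
I7 -> (22, 25, 26, 27)  // RAW R2: wait I6 write@24

I5 = (17, 18, 19, 20)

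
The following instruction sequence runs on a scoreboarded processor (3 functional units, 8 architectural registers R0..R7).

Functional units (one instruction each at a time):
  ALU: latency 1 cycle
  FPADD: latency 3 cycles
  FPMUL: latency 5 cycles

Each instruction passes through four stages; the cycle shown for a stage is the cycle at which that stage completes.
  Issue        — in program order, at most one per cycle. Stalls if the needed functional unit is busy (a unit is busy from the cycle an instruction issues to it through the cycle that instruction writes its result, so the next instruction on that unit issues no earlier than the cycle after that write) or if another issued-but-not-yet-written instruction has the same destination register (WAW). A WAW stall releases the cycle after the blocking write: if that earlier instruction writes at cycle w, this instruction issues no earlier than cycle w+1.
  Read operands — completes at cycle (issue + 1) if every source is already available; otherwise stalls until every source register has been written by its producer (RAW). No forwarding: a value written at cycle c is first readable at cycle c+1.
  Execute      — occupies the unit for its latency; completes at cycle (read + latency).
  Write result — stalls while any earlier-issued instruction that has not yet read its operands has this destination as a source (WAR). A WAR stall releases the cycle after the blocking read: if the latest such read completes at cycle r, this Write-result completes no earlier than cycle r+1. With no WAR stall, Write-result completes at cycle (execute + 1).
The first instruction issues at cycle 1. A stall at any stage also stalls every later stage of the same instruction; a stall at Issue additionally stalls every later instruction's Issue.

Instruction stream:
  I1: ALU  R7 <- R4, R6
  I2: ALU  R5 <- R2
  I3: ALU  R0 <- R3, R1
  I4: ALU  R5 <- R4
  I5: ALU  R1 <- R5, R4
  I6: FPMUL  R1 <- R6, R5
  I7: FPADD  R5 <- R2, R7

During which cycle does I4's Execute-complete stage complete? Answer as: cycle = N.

cycle = 15

[1] I1→ALU
[2] I1 RO
[3] I1 EX
[4] I1 WR R7
[5] I2→ALU
[6] I2 RO
[7] I2 EX
[8] I2 WR R5
[9] I3→ALU
[10] I3 RO
[11] I3 EX
[12] I3 WR R0
[13] I4→ALU
[14] I4 RO
[15] I4 EX
[16] I4 WR R5
[17] I5→ALU
[18] I5 RO
[19] I5 EX
[20] I5 WR R1
[21] I6→FPMUL
[22] I6 RO, I7→FPADD
[23] I7 RO
[26] I7 EX
[27] I6 EX, I7 WR R5
[28] I6 WR R1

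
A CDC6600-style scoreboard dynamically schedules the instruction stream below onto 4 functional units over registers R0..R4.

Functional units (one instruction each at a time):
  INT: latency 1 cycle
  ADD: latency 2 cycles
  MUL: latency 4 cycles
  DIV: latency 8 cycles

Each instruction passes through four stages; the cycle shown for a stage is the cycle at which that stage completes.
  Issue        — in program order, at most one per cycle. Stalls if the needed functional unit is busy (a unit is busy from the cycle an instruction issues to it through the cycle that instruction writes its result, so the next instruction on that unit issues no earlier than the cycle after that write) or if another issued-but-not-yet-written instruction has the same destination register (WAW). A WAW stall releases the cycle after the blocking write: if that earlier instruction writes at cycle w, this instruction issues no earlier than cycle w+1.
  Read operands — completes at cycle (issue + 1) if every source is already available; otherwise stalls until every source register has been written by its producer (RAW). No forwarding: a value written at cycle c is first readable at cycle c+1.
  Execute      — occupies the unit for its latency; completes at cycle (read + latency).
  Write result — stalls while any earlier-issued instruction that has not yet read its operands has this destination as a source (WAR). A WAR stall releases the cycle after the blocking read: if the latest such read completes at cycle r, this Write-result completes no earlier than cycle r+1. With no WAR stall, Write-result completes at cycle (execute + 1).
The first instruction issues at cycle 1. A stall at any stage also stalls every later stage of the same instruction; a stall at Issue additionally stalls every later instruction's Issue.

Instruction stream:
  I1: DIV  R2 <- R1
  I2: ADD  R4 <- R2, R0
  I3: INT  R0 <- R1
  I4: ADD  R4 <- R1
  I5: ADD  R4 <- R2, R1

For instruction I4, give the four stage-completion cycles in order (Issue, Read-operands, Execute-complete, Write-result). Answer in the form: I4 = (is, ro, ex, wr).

[1] I1→DIV
[2] I1 RO; I2→ADD
[3] I3→INT
[4] I3 RO
[5] I3 EX
[10] I1 EX
[11] I1 WR R2
[12] I2 RO
[13] I3 WR R0
[14] I2 EX
[15] I2 WR R4
[16] I4→ADD
[17] I4 RO
[19] I4 EX
[20] I4 WR R4
[21] I5→ADD
[22] I5 RO
[24] I5 EX
[25] I5 WR R4

I4 = (16, 17, 19, 20)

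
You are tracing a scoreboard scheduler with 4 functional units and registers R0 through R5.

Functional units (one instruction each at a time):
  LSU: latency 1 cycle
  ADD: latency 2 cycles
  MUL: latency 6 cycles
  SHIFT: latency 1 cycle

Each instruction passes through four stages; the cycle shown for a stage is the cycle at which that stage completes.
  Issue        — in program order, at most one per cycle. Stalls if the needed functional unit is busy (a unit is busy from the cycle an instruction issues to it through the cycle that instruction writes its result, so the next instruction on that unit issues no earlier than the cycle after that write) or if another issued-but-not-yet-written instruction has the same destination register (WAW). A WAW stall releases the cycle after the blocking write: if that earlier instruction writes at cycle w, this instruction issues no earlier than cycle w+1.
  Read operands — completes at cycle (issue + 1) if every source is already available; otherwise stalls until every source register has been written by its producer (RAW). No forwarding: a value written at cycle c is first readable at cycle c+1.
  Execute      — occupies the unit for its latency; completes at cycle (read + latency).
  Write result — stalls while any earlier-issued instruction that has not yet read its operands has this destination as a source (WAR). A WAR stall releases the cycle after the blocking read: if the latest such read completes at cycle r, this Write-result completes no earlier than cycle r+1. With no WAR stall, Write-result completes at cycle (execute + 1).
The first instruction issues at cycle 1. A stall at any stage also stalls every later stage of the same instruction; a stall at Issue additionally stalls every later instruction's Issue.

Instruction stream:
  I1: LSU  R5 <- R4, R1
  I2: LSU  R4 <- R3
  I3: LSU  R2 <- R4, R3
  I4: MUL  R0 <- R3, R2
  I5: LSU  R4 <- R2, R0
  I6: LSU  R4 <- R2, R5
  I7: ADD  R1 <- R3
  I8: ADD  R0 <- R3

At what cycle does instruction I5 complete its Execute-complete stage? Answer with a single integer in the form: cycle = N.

  I1 | 1 | 2 | 3 | 4
  I2 | 5 | 6 | 7 | 8   struct: LSU busy until I1 writes@4
  I3 | 9 | 10 | 11 | 12   struct: LSU busy until I2 writes@8
  I4 | 10 | 13 | 19 | 20   RAW R2: wait I3 write@12
  I5 | 13 | 21 | 22 | 23   struct: LSU busy until I3 writes@12 · RAW R0: wait I4 write@20
  I6 | 24 | 25 | 26 | 27   struct: LSU busy until I5 writes@23
  I7 | 25 | 26 | 28 | 29
  I8 | 30 | 31 | 33 | 34   struct: ADD busy until I7 writes@29

cycle = 22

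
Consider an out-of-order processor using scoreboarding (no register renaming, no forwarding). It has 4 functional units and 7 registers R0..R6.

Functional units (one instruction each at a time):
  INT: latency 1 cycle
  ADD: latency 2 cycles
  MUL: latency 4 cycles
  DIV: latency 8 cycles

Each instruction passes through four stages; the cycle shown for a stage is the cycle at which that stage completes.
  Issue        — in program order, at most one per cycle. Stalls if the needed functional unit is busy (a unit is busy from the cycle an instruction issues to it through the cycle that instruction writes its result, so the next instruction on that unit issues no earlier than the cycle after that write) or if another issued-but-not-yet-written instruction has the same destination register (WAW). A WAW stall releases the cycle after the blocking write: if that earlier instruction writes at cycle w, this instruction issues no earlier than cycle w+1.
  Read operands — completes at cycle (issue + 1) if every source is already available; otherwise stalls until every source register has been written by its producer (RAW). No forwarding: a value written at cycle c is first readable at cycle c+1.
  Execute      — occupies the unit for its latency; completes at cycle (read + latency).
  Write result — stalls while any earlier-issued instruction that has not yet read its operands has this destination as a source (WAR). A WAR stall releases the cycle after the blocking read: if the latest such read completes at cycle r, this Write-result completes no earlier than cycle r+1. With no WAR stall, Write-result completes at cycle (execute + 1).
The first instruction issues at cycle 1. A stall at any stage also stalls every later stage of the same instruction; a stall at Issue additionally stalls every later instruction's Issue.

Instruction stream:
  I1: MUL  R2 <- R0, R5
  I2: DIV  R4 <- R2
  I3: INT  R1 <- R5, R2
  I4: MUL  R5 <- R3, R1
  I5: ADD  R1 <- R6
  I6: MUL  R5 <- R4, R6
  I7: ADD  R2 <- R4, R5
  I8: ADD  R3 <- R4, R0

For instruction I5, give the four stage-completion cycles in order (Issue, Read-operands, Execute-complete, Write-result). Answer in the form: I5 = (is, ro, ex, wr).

1) issue 1, read 2, done 6, write 7
2) issue 2, read 8, done 16, write 17  <RAW R2: wait I1 write@7>
3) issue 3, read 8, done 9, write 10  <RAW R2: wait I1 write@7>
4) issue 8, read 11, done 15, write 16  <struct: MUL busy until I1 writes@7 / RAW R1: wait I3 write@10>
5) issue 11, read 12, done 14, write 15  <WAW R1: wait I3 write@10>
6) issue 17, read 18, done 22, write 23  <struct: MUL busy until I4 writes@16>
7) issue 18, read 24, done 26, write 27  <RAW R5: wait I6 write@23>
8) issue 28, read 29, done 31, write 32  <struct: ADD busy until I7 writes@27>

I5 = (11, 12, 14, 15)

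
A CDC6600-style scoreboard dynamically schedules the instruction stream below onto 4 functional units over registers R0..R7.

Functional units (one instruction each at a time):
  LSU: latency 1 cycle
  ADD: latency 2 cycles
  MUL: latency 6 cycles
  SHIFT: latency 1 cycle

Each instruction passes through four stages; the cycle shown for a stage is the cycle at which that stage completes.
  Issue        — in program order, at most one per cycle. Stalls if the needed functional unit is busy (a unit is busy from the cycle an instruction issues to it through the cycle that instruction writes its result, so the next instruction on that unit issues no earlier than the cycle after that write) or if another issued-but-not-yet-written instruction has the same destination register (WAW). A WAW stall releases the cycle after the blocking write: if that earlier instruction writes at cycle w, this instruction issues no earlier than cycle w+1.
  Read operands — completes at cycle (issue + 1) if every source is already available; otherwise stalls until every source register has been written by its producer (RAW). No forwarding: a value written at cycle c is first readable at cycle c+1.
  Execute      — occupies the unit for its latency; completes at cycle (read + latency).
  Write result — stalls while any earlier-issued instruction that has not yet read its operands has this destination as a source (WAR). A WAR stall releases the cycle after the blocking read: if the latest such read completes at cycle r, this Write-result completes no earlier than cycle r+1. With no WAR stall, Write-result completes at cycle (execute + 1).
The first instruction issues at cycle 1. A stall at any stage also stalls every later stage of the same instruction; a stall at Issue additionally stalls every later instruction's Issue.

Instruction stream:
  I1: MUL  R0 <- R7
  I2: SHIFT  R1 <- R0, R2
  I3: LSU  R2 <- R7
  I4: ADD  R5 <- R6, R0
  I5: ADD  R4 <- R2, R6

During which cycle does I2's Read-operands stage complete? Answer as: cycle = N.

[1] I1 dispatched to MUL
[2] I1 operands ready · I2 dispatched to SHIFT
[3] I3 dispatched to LSU
[4] I3 operands ready · I4 dispatched to ADD
[5] I3 complete
[8] I1 complete
[9] R0←I1
[10] I2 operands ready · I4 operands ready
[11] I2 complete · R2←I3
[12] R1←I2 · I4 complete
[13] R5←I4
[14] I5 dispatched to ADD
[15] I5 operands ready
[17] I5 complete
[18] R4←I5

cycle = 10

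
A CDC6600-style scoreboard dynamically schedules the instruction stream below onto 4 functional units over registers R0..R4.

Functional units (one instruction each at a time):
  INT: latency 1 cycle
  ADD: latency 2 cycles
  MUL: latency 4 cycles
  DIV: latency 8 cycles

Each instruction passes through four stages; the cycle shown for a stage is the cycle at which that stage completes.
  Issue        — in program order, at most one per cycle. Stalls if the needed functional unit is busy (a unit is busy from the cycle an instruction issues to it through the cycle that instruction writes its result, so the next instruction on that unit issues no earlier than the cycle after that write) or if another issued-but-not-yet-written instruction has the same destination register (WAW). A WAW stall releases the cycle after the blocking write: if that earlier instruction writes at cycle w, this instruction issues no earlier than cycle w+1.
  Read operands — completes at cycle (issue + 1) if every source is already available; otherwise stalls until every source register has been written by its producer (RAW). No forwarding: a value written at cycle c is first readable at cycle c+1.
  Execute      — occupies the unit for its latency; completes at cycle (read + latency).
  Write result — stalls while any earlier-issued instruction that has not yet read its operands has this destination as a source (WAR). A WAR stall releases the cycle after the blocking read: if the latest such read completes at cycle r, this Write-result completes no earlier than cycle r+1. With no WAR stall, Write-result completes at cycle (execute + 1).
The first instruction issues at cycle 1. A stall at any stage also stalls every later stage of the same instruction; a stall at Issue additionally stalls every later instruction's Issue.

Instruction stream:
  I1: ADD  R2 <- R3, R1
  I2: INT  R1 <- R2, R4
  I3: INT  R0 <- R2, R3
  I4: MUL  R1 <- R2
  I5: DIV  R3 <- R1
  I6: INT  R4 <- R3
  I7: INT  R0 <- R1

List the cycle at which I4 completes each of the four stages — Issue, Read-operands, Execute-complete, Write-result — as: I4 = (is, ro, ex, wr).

c1: I1 dispatched to ADD
c2: I1 operands ready, I2 dispatched to INT
c4: I1 complete
c5: R2←I1
c6: I2 operands ready
c7: I2 complete
c8: R1←I2
c9: I3 dispatched to INT
c10: I3 operands ready, I4 dispatched to MUL
c11: I3 complete, I4 operands ready, I5 dispatched to DIV
c12: R0←I3
c13: I6 dispatched to INT
c15: I4 complete
c16: R1←I4
c17: I5 operands ready
c25: I5 complete
c26: R3←I5
c27: I6 operands ready
c28: I6 complete
c29: R4←I6
c30: I7 dispatched to INT
c31: I7 operands ready
c32: I7 complete
c33: R0←I7

I4 = (10, 11, 15, 16)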